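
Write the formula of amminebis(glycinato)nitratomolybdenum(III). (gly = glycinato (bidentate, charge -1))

[Mo(gly)2(NH3)(NO3)]

Ligands: 1 ammine (NH3, neutral), 1 nitrato (NO3, -1), 2 glycinato (gly, -1). Ligand charge sum = -3.
With Mo in oxidation state +3, the complex ion is [Mo...].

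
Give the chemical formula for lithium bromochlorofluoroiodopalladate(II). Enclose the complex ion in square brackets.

Ligands: 1 iodo (I, -1), 1 bromo (Br, -1), 1 chloro (Cl, -1), 1 fluoro (F, -1). Ligand charge sum = -4.
Charge balance with lithium (+1) requires 1 complex ion per 2 lithium.

Li2[PdBrClFI]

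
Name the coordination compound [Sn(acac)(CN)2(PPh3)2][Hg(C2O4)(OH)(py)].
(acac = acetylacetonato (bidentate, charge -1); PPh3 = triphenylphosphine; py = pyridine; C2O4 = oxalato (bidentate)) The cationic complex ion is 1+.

(acetylacetonato)dicyanobis(triphenylphosphine)tin(IV) hydroxooxalato(pyridine)mercurate(II)

The complex cation is given as 1+; its ligand charges sum to -3, so Sn = +4.
A 1:1 salt means the anion carries the equal and opposite charge, 1−.
Anion: ligand charges sum to -3; for the ion to be 1−, Hg = +2.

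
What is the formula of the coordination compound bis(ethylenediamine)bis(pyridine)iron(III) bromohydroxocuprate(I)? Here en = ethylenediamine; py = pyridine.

[Fe(en)2(py)2][CuBr(OH)]3

Cation [Fe…]: ligand charges 0, Fe(III) ⇒ ion charge 3+.
Anion [Cu…]: ligand charges -2, Cu(I) ⇒ ion charge 1−.
One 3+ cation requires 3 of the 1− anion.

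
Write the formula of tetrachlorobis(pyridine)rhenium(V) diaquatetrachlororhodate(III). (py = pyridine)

[ReCl4(py)2][RhCl4(H2O)2]

Cation [Re…]: ligand charges -4, Re(V) ⇒ ion charge 1+.
Anion [Rh…]: ligand charges -4, Rh(III) ⇒ ion charge 1−.
One 1+ cation balances one 1− anion.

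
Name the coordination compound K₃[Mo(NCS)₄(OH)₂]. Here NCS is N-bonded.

potassium dihydroxotetraisothiocyanatomolybdate(III)

The 3 potassium counter-ions carry a total charge of +3, so each complex ion is 3−.
Ligand charges: 4×isothiocyanato (-1 each), 2×hydroxo (-1 each); total -6. So Mo + (-6) = 3−, giving Mo = +3.
Ligands are named alphabetically: hydroxo before isothiocyanato.
The complex ion is anionic, so molybdenum takes the -ate form molybdate(III).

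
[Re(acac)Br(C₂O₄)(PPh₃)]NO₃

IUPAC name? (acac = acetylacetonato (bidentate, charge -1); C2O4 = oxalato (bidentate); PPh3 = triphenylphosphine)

(acetylacetonato)bromooxalato(triphenylphosphine)rhenium(V) nitrate

The 1 nitrate counter-ion carries a total charge of -1, so each complex ion is 1+.
Ligand charges: 1×bromo (-1 each), 1×acetylacetonato (-1 each), 1×oxalato (-2 each), 1×triphenylphosphine (neutral); total -4. So Re + (-4) = 1+, giving Re = +5.
Ligands are named alphabetically: acetylacetonato before bromo before oxalato before triphenylphosphine.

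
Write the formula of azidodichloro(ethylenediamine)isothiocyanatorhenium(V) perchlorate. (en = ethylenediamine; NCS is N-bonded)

Ligands: 1 ethylenediamine (en, neutral), 1 azido (N3, -1), 1 isothiocyanato (NCS, -1), 2 chloro (Cl, -1). Ligand charge sum = -4.
Charge balance with perchlorate (-1) requires 1 complex ion per 1 perchlorate.

[ReCl2(en)(N3)(NCS)]ClO4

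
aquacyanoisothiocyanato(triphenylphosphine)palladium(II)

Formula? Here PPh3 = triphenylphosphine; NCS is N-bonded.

Ligands: 1 cyano (CN, -1), 1 triphenylphosphine (PPh3, neutral), 1 aqua (H2O, neutral), 1 isothiocyanato (NCS, -1). Ligand charge sum = -2.
With Pd in oxidation state +2, the complex ion is [Pd...].

[Pd(CN)(H2O)(NCS)(PPh3)]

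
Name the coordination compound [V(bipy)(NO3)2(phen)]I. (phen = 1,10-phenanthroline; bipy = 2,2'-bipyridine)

The 1 iodide counter-ion carries a total charge of -1, so each complex ion is 1+.
Ligand charges: 2×nitrato (-1 each), 1×1,10-phenanthroline (neutral), 1×2,2'-bipyridine (neutral); total -2. So V + (-2) = 1+, giving V = +3.
Ligands are named alphabetically: bipyridine before nitrato before phenanthroline.

(2,2'-bipyridine)dinitrato(1,10-phenanthroline)vanadium(III) iodide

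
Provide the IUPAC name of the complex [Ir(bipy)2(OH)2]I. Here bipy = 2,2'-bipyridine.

The 1 iodide counter-ion carries a total charge of -1, so each complex ion is 1+.
Ligand charges: 2×2,2'-bipyridine (neutral), 2×hydroxo (-1 each); total -2. So Ir + (-2) = 1+, giving Ir = +3.
Ligands are named alphabetically: bipyridine before hydroxo.

bis(2,2'-bipyridine)dihydroxoiridium(III) iodide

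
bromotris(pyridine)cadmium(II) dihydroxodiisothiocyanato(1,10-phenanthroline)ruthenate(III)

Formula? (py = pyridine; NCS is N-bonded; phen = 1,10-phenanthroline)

[CdBr(py)3][Ru(NCS)2(OH)2(phen)]

Cation [Cd…]: ligand charges -1, Cd(II) ⇒ ion charge 1+.
Anion [Ru…]: ligand charges -4, Ru(III) ⇒ ion charge 1−.
One 1+ cation balances one 1− anion.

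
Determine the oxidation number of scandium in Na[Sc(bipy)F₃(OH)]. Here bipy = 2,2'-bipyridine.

1 sodium outside the brackets (+1 each) → the complex ion is 1−.
Ligand charges: 1×bipy neutral; 1×OH = -1; 3×F = -3; sum -4.
Sc + (-4) = 1− ⇒ Sc is +3.

+3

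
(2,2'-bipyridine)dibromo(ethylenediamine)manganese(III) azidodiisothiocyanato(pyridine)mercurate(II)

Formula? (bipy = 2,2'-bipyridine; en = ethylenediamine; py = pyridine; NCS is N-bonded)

[Mn(bipy)Br2(en)][Hg(N3)(NCS)2(py)]

Cation [Mn…]: ligand charges -2, Mn(III) ⇒ ion charge 1+.
Anion [Hg…]: ligand charges -3, Hg(II) ⇒ ion charge 1−.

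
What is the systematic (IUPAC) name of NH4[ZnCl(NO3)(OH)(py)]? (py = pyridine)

ammonium chlorohydroxonitrato(pyridine)zincate(II)

The 1 ammonium counter-ion carries a total charge of +1, so each complex ion is 1−.
Ligand charges: 1×chloro (-1 each), 1×hydroxo (-1 each), 1×pyridine (neutral), 1×nitrato (-1 each); total -3. So Zn + (-3) = 1−, giving Zn = +2.
Ligands are named alphabetically: chloro before hydroxo before nitrato before pyridine.
The complex ion is anionic, so zinc takes the -ate form zincate(II).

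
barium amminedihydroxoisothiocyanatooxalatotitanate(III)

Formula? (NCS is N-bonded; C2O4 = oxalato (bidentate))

Ba[Ti(C2O4)(NCS)(NH3)(OH)2]

Ligands: 2 hydroxo (OH, -1), 1 isothiocyanato (NCS, -1), 1 ammine (NH3, neutral), 1 oxalato (C2O4, -2). Ligand charge sum = -5.
With Ti in oxidation state +3, the complex ion is [Ti...]^2−.
Charge balance with barium (+2) requires 1 complex ion per 1 barium.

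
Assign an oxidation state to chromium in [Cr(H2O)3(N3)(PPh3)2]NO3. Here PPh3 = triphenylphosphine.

+2

1 nitrate outside the brackets (-1 each) → the complex ion is 1+.
Ligand charges: 3×H2O neutral; 1×N3 = -1; 2×PPh3 neutral; sum -1.
Cr + (-1) = 1+ ⇒ Cr is +2.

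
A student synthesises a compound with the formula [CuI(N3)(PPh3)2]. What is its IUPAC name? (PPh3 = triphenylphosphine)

azidoiodobis(triphenylphosphine)copper(II)

There is no counter-ion, so the complex is neutral overall.
Ligand charges: 2×triphenylphosphine (neutral), 1×azido (-1 each), 1×iodo (-1 each); total -2. So Cu + (-2) = 0, giving Cu = +2.
Ligands are named alphabetically: azido before iodo before triphenylphosphine.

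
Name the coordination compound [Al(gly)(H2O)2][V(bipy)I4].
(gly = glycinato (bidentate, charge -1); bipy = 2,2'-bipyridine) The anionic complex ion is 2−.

The complex anion is given as 2−; its ligand charges sum to -4, so V = +2.
A 1:1 salt means the cation carries the equal and opposite charge, 2+.
Cation: ligand charges sum to -1; for the ion to be 2+, Al = +3.

diaqua(glycinato)aluminium(III) (2,2'-bipyridine)tetraiodovanadate(II)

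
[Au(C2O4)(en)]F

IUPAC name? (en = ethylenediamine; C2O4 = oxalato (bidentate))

The 1 fluoride counter-ion carries a total charge of -1, so each complex ion is 1+.
Ligand charges: 1×ethylenediamine (neutral), 1×oxalato (-2 each); total -2. So Au + (-2) = 1+, giving Au = +3.
Ligands are named alphabetically: ethylenediamine before oxalato.

(ethylenediamine)oxalatogold(III) fluoride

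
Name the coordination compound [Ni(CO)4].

tetracarbonylnickel(0)

There is no counter-ion, so the complex is neutral overall.
Ligand charges: 4×carbonyl (neutral); total 0. So Ni + (0) = 0, giving Ni = 0.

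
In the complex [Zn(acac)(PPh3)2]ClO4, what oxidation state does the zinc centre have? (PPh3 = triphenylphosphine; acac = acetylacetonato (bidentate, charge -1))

+2

1 perchlorate outside the brackets (-1 each) → the complex ion is 1+.
Ligand charges: 2×PPh3 neutral; 1×acac = -1; sum -1.
Zn + (-1) = 1+ ⇒ Zn is +2.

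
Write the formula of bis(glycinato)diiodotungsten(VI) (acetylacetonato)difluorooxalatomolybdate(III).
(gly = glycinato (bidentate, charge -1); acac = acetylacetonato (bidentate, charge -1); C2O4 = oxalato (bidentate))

Cation [W…]: ligand charges -4, W(VI) ⇒ ion charge 2+.
Anion [Mo…]: ligand charges -5, Mo(III) ⇒ ion charge 2−.

[W(gly)2I2][Mo(acac)(C2O4)F2]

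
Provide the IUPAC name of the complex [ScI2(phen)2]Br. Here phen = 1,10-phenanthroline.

The 1 bromide counter-ion carries a total charge of -1, so each complex ion is 1+.
Ligand charges: 2×iodo (-1 each), 2×1,10-phenanthroline (neutral); total -2. So Sc + (-2) = 1+, giving Sc = +3.
Ligands are named alphabetically: iodo before phenanthroline.

diiodobis(1,10-phenanthroline)scandium(III) bromide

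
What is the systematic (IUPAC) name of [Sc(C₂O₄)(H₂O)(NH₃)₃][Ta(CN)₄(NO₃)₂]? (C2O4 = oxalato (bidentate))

Scandium is always +3 in its complexes; the cation's ligand charges sum to -2, so the complex cation is 1+.
A 1:1 salt means the anion carries the equal and opposite charge, 1−.
Anion: ligand charges sum to -6; for the ion to be 1−, Ta = +5.

triammineaquaoxalatoscandium(III) tetracyanodinitratotantalate(V)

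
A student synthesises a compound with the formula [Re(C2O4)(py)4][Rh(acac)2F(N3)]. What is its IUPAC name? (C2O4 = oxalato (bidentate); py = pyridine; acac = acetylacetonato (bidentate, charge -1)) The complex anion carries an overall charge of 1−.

The complex anion is given as 1−; its ligand charges sum to -4, so Rh = +3.
A 1:1 salt means the cation carries the equal and opposite charge, 1+.
Cation: ligand charges sum to -2; for the ion to be 1+, Re = +3.

oxalatotetrakis(pyridine)rhenium(III) bis(acetylacetonato)azidofluororhodate(III)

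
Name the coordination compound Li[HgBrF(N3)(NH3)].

lithium ammineazidobromofluoromercurate(II)

The 1 lithium counter-ion carries a total charge of +1, so each complex ion is 1−.
Ligand charges: 1×azido (-1 each), 1×ammine (neutral), 1×bromo (-1 each), 1×fluoro (-1 each); total -3. So Hg + (-3) = 1−, giving Hg = +2.
The complex ion is anionic, so mercury takes the -ate form mercurate(II).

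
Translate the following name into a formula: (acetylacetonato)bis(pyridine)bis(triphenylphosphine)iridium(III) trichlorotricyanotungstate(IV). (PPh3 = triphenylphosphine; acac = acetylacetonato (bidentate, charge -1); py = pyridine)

Cation [Ir…]: ligand charges -1, Ir(III) ⇒ ion charge 2+.
Anion [W…]: ligand charges -6, W(IV) ⇒ ion charge 2−.

[Ir(acac)(PPh3)2(py)2][WCl3(CN)3]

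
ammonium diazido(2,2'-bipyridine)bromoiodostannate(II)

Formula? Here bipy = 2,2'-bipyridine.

(NH4)2[Sn(bipy)BrI(N3)2]

Ligands: 2 azido (N3, -1), 1 iodo (I, -1), 1 2,2'-bipyridine (bipy, neutral), 1 bromo (Br, -1). Ligand charge sum = -4.
With Sn in oxidation state +2, the complex ion is [Sn...]^2−.
Charge balance with ammonium (+1) requires 1 complex ion per 2 ammonium.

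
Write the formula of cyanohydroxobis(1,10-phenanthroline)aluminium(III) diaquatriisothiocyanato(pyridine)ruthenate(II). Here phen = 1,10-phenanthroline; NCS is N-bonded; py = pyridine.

Cation [Al…]: ligand charges -2, Al(III) ⇒ ion charge 1+.
Anion [Ru…]: ligand charges -3, Ru(II) ⇒ ion charge 1−.
One 1+ cation balances one 1− anion.

[Al(CN)(OH)(phen)2][Ru(H2O)2(NCS)3(py)]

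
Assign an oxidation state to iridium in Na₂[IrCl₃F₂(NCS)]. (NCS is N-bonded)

+4

2 sodium outside the brackets (+1 each) → the complex ion is 2−.
Ligand charges: 3×Cl = -3; 1×NCS = -1; 2×F = -2; sum -6.
Ir + (-6) = 2− ⇒ Ir is +4.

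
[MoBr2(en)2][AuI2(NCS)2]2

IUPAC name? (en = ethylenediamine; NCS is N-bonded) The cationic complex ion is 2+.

Both ions are complex: the cation is named first with the plain metal name, the anion second with the -ate form; each ion's ligands are alphabetised independently.
The complex cation is given as 2+; its ligand charges sum to -2, so Mo = +4.
With 2 anions per cation, each anion must be 2/2 = 1−.
Anion: ligand charges sum to -4; for the ion to be 1−, Au = +3.

dibromobis(ethylenediamine)molybdenum(IV) diiododiisothiocyanatoaurate(III)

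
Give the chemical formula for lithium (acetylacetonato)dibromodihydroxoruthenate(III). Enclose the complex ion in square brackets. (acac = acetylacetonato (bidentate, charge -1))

Ligands: 2 hydroxo (OH, -1), 2 bromo (Br, -1), 1 acetylacetonato (acac, -1). Ligand charge sum = -5.
With Ru in oxidation state +3, the complex ion is [Ru...]^2−.
Charge balance with lithium (+1) requires 1 complex ion per 2 lithium.

Li2[Ru(acac)Br2(OH)2]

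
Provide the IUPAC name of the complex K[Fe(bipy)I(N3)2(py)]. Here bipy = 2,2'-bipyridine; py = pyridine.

The 1 potassium counter-ion carries a total charge of +1, so each complex ion is 1−.
Ligand charges: 1×iodo (-1 each), 1×2,2'-bipyridine (neutral), 2×azido (-1 each), 1×pyridine (neutral); total -3. So Fe + (-3) = 1−, giving Fe = +2.
The complex ion is anionic, so iron takes the -ate form ferrate(II).

potassium diazido(2,2'-bipyridine)iodo(pyridine)ferrate(II)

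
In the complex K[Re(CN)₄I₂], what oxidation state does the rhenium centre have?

+5

1 potassium outside the brackets (+1 each) → the complex ion is 1−.
Ligand charges: 2×I = -2; 4×CN = -4; sum -6.
Re + (-6) = 1− ⇒ Re is +5.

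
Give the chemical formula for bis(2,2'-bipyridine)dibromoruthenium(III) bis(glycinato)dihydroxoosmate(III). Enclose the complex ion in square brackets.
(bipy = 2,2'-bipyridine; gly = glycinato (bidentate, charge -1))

Cation [Ru…]: ligand charges -2, Ru(III) ⇒ ion charge 1+.
Anion [Os…]: ligand charges -4, Os(III) ⇒ ion charge 1−.
One 1+ cation balances one 1− anion.

[Ru(bipy)2Br2][Os(gly)2(OH)2]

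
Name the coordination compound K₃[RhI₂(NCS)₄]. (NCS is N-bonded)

The 3 potassium counter-ions carry a total charge of +3, so each complex ion is 3−.
Ligand charges: 4×isothiocyanato (-1 each), 2×iodo (-1 each); total -6. So Rh + (-6) = 3−, giving Rh = +3.
The complex ion is anionic, so rhodium takes the -ate form rhodate(III).

potassium diiodotetraisothiocyanatorhodate(III)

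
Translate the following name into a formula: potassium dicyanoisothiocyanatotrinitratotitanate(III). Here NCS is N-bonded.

Ligands: 1 isothiocyanato (NCS, -1), 3 nitrato (NO3, -1), 2 cyano (CN, -1). Ligand charge sum = -6.
Charge balance with potassium (+1) requires 1 complex ion per 3 potassium.

K3[Ti(CN)2(NCS)(NO3)3]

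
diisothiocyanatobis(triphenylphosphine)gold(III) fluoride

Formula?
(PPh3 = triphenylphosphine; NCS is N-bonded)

[Au(NCS)2(PPh3)2]F

Ligands: 2 triphenylphosphine (PPh3, neutral), 2 isothiocyanato (NCS, -1). Ligand charge sum = -2.
Charge balance with fluoride (-1) requires 1 complex ion per 1 fluoride.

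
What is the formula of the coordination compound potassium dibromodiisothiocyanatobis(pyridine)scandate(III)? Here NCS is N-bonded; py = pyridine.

Ligands: 2 isothiocyanato (NCS, -1), 2 bromo (Br, -1), 2 pyridine (py, neutral). Ligand charge sum = -4.
With Sc in oxidation state +3, the complex ion is [Sc...]^1−.
Charge balance with potassium (+1) requires 1 complex ion per 1 potassium.

K[ScBr2(NCS)2(py)2]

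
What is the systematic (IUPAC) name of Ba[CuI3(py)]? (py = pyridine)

barium triiodo(pyridine)cuprate(I)

The 1 barium counter-ion carries a total charge of +2, so each complex ion is 2−.
Ligand charges: 3×iodo (-1 each), 1×pyridine (neutral); total -3. So Cu + (-3) = 2−, giving Cu = +1.
The complex ion is anionic, so copper takes the -ate form cuprate(I).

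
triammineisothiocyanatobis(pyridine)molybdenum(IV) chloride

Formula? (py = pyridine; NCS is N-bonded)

Ligands: 2 pyridine (py, neutral), 3 ammine (NH3, neutral), 1 isothiocyanato (NCS, -1). Ligand charge sum = -1.
With Mo in oxidation state +4, the complex ion is [Mo...]^3+.
Charge balance with chloride (-1) requires 1 complex ion per 3 chloride.

[Mo(NCS)(NH3)3(py)2]Cl3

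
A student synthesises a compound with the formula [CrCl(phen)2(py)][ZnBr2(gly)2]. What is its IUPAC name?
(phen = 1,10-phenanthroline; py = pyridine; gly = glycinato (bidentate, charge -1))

Zinc is always +2 in its complexes; the anion's ligand charges sum to -4, so the complex anion is 2−.
A 1:1 salt means the cation carries the equal and opposite charge, 2+.
Cation: ligand charges sum to -1; for the ion to be 2+, Cr = +3.

chlorobis(1,10-phenanthroline)(pyridine)chromium(III) dibromobis(glycinato)zincate(II)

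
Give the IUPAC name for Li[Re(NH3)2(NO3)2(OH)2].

The 1 lithium counter-ion carries a total charge of +1, so each complex ion is 1−.
Ligand charges: 2×nitrato (-1 each), 2×hydroxo (-1 each), 2×ammine (neutral); total -4. So Re + (-4) = 1−, giving Re = +3.
Ligands are named alphabetically: ammine before hydroxo before nitrato.
The complex ion is anionic, so rhenium takes the -ate form rhenate(III).

lithium diamminedihydroxodinitratorhenate(III)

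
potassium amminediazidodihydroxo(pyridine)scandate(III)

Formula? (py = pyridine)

Ligands: 1 pyridine (py, neutral), 1 ammine (NH3, neutral), 2 azido (N3, -1), 2 hydroxo (OH, -1). Ligand charge sum = -4.
With Sc in oxidation state +3, the complex ion is [Sc...]^1−.
Charge balance with potassium (+1) requires 1 complex ion per 1 potassium.

K[Sc(N3)2(NH3)(OH)2(py)]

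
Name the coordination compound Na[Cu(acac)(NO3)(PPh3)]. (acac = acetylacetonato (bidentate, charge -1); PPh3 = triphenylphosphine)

sodium (acetylacetonato)nitrato(triphenylphosphine)cuprate(I)

The 1 sodium counter-ion carries a total charge of +1, so each complex ion is 1−.
Ligand charges: 1×nitrato (-1 each), 1×acetylacetonato (-1 each), 1×triphenylphosphine (neutral); total -2. So Cu + (-2) = 1−, giving Cu = +1.
Ligands are named alphabetically: acetylacetonato before nitrato before triphenylphosphine.
The complex ion is anionic, so copper takes the -ate form cuprate(I).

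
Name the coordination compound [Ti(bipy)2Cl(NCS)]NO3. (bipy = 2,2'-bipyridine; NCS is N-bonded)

bis(2,2'-bipyridine)chloroisothiocyanatotitanium(III) nitrate

The 1 nitrate counter-ion carries a total charge of -1, so each complex ion is 1+.
Ligand charges: 2×2,2'-bipyridine (neutral), 1×chloro (-1 each), 1×isothiocyanato (-1 each); total -2. So Ti + (-2) = 1+, giving Ti = +3.
Ligands are named alphabetically: bipyridine before chloro before isothiocyanato.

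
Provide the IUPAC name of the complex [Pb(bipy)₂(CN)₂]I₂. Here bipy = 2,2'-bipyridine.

The 2 iodide counter-ions carry a total charge of -2, so each complex ion is 2+.
Ligand charges: 2×2,2'-bipyridine (neutral), 2×cyano (-1 each); total -2. So Pb + (-2) = 2+, giving Pb = +4.
Ligands are named alphabetically: bipyridine before cyano.

bis(2,2'-bipyridine)dicyanolead(IV) iodide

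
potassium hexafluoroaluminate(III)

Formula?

K3[AlF6]

Ligands: 6 fluoro (F, -1). Ligand charge sum = -6.
With Al in oxidation state +3, the complex ion is [Al...]^3−.
Charge balance with potassium (+1) requires 1 complex ion per 3 potassium.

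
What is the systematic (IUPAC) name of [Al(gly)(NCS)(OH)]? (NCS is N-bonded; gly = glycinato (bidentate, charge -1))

(glycinato)hydroxoisothiocyanatoaluminium(III)

There is no counter-ion, so the complex is neutral overall.
Ligand charges: 1×hydroxo (-1 each), 1×isothiocyanato (-1 each), 1×glycinato (-1 each); total -3. So Al + (-3) = 0, giving Al = +3.
Ligands are named alphabetically: glycinato before hydroxo before isothiocyanato.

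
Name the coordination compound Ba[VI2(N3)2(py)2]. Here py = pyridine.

barium diazidodiiodobis(pyridine)vanadate(II)

The 1 barium counter-ion carries a total charge of +2, so each complex ion is 2−.
Ligand charges: 2×azido (-1 each), 2×pyridine (neutral), 2×iodo (-1 each); total -4. So V + (-4) = 2−, giving V = +2.
Ligands are named alphabetically: azido before iodo before pyridine.
The complex ion is anionic, so vanadium takes the -ate form vanadate(II).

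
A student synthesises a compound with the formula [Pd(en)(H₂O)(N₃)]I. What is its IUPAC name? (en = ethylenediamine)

aquaazido(ethylenediamine)palladium(II) iodide

The 1 iodide counter-ion carries a total charge of -1, so each complex ion is 1+.
Ligand charges: 1×ethylenediamine (neutral), 1×aqua (neutral), 1×azido (-1 each); total -1. So Pd + (-1) = 1+, giving Pd = +2.
Ligands are named alphabetically: aqua before azido before ethylenediamine.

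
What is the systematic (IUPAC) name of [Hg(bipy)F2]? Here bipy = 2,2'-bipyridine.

There is no counter-ion, so the complex is neutral overall.
Ligand charges: 1×2,2'-bipyridine (neutral), 2×fluoro (-1 each); total -2. So Hg + (-2) = 0, giving Hg = +2.
Ligands are named alphabetically: bipyridine before fluoro.

(2,2'-bipyridine)difluoromercury(II)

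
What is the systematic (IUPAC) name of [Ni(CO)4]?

tetracarbonylnickel(0)

There is no counter-ion, so the complex is neutral overall.
Ligand charges: 4×carbonyl (neutral); total 0. So Ni + (0) = 0, giving Ni = 0.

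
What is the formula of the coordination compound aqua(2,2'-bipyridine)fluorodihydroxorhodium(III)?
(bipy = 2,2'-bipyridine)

[Rh(bipy)F(H2O)(OH)2]

Ligands: 1 fluoro (F, -1), 1 aqua (H2O, neutral), 1 2,2'-bipyridine (bipy, neutral), 2 hydroxo (OH, -1). Ligand charge sum = -3.
With Rh in oxidation state +3, the complex ion is [Rh...].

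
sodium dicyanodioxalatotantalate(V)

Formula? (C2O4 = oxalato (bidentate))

Na[Ta(C2O4)2(CN)2]

Ligands: 2 oxalato (C2O4, -2), 2 cyano (CN, -1). Ligand charge sum = -6.
With Ta in oxidation state +5, the complex ion is [Ta...]^1−.
Charge balance with sodium (+1) requires 1 complex ion per 1 sodium.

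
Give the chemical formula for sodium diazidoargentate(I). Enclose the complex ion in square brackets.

Na[Ag(N3)2]

Ligands: 2 azido (N3, -1). Ligand charge sum = -2.
Charge balance with sodium (+1) requires 1 complex ion per 1 sodium.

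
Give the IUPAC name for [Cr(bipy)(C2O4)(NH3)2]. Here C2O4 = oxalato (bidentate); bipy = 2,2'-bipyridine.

diammine(2,2'-bipyridine)oxalatochromium(II)

There is no counter-ion, so the complex is neutral overall.
Ligand charges: 1×oxalato (-2 each), 2×ammine (neutral), 1×2,2'-bipyridine (neutral); total -2. So Cr + (-2) = 0, giving Cr = +2.
Ligands are named alphabetically: ammine before bipyridine before oxalato.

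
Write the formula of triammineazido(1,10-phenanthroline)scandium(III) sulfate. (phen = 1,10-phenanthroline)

Ligands: 3 ammine (NH3, neutral), 1 azido (N3, -1), 1 1,10-phenanthroline (phen, neutral). Ligand charge sum = -1.
With Sc in oxidation state +3, the complex ion is [Sc...]^2+.
Charge balance with sulfate (-2) requires 1 complex ion per 1 sulfate.

[Sc(N3)(NH3)3(phen)]SO4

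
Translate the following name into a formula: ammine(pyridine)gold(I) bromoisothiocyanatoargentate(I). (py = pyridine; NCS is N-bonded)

[Au(NH3)(py)][AgBr(NCS)]

Cation [Au…]: ligand charges 0, Au(I) ⇒ ion charge 1+.
Anion [Ag…]: ligand charges -2, Ag(I) ⇒ ion charge 1−.
One 1+ cation balances one 1− anion.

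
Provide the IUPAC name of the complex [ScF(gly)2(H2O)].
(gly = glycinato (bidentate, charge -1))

There is no counter-ion, so the complex is neutral overall.
Ligand charges: 1×fluoro (-1 each), 1×aqua (neutral), 2×glycinato (-1 each); total -3. So Sc + (-3) = 0, giving Sc = +3.
Ligands are named alphabetically: aqua before fluoro before glycinato.

aquafluorobis(glycinato)scandium(III)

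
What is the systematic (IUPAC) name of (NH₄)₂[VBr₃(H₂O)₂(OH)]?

The 2 ammonium counter-ions carry a total charge of +2, so each complex ion is 2−.
Ligand charges: 3×bromo (-1 each), 2×aqua (neutral), 1×hydroxo (-1 each); total -4. So V + (-4) = 2−, giving V = +2.
The complex ion is anionic, so vanadium takes the -ate form vanadate(II).

ammonium diaquatribromohydroxovanadate(II)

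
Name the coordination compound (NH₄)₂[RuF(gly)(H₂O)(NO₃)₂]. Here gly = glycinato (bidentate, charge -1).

ammonium aquafluoro(glycinato)dinitratoruthenate(II)

The 2 ammonium counter-ions carry a total charge of +2, so each complex ion is 2−.
Ligand charges: 1×glycinato (-1 each), 2×nitrato (-1 each), 1×fluoro (-1 each), 1×aqua (neutral); total -4. So Ru + (-4) = 2−, giving Ru = +2.
The complex ion is anionic, so ruthenium takes the -ate form ruthenate(II).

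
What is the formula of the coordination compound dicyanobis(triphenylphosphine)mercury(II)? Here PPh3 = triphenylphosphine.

[Hg(CN)2(PPh3)2]

Ligands: 2 cyano (CN, -1), 2 triphenylphosphine (PPh3, neutral). Ligand charge sum = -2.
With Hg in oxidation state +2, the complex ion is [Hg...].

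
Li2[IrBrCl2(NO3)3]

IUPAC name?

The 2 lithium counter-ions carry a total charge of +2, so each complex ion is 2−.
Ligand charges: 1×bromo (-1 each), 2×chloro (-1 each), 3×nitrato (-1 each); total -6. So Ir + (-6) = 2−, giving Ir = +4.
Ligands are named alphabetically: bromo before chloro before nitrato.
The complex ion is anionic, so iridium takes the -ate form iridate(IV).

lithium bromodichlorotrinitratoiridate(IV)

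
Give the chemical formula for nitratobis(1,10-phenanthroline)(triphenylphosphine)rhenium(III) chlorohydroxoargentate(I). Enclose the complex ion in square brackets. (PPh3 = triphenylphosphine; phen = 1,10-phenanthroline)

[Re(NO3)(phen)2(PPh3)][AgCl(OH)]2

Cation [Re…]: ligand charges -1, Re(III) ⇒ ion charge 2+.
Anion [Ag…]: ligand charges -2, Ag(I) ⇒ ion charge 1−.
One 2+ cation requires 2 of the 1− anion.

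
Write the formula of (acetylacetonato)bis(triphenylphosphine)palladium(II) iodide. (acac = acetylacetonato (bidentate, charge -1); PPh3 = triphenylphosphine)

[Pd(acac)(PPh3)2]I

Ligands: 1 acetylacetonato (acac, -1), 2 triphenylphosphine (PPh3, neutral). Ligand charge sum = -1.
Charge balance with iodide (-1) requires 1 complex ion per 1 iodide.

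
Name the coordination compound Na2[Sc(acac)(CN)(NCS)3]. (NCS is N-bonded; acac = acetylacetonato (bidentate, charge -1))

sodium (acetylacetonato)cyanotriisothiocyanatoscandate(III)

The 2 sodium counter-ions carry a total charge of +2, so each complex ion is 2−.
Ligand charges: 1×cyano (-1 each), 3×isothiocyanato (-1 each), 1×acetylacetonato (-1 each); total -5. So Sc + (-5) = 2−, giving Sc = +3.
The complex ion is anionic, so scandium takes the -ate form scandate(III).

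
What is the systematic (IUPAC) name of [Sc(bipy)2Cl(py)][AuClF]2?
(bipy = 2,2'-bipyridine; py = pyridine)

Scandium is always +3 in its complexes; the cation's ligand charges sum to -1, so the complex cation is 2+.
With 2 anions per cation, each anion must be 2/2 = 1−.
Anion: ligand charges sum to -2; for the ion to be 1−, Au = +1.

bis(2,2'-bipyridine)chloro(pyridine)scandium(III) chlorofluoroaurate(I)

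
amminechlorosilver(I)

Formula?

Ligands: 1 chloro (Cl, -1), 1 ammine (NH3, neutral). Ligand charge sum = -1.
With Ag in oxidation state +1, the complex ion is [Ag...].

[AgCl(NH3)]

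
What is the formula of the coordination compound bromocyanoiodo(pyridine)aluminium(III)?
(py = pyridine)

Ligands: 1 cyano (CN, -1), 1 iodo (I, -1), 1 pyridine (py, neutral), 1 bromo (Br, -1). Ligand charge sum = -3.
With Al in oxidation state +3, the complex ion is [Al...].

[AlBr(CN)I(py)]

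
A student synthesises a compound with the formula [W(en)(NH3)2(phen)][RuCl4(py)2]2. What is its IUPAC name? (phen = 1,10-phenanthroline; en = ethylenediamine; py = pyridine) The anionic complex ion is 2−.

diammine(ethylenediamine)(1,10-phenanthroline)tungsten(IV) tetrachlorobis(pyridine)ruthenate(II)

The complex anion is given as 2−; its ligand charges sum to -4, so Ru = +2.
With 2 anions per cation, the cation must be 2×2 = 4+.
Cation: ligand charges sum to 0; for the ion to be 4+, W = +4.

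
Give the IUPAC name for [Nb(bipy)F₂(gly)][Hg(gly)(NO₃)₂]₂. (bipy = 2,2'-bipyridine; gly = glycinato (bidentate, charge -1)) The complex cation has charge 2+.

Both ions are complex: the cation is named first with the plain metal name, the anion second with the -ate form; each ion's ligands are alphabetised independently.
The complex cation is given as 2+; its ligand charges sum to -3, so Nb = +5.
With 2 anions per cation, each anion must be 2/2 = 1−.
Anion: ligand charges sum to -3; for the ion to be 1−, Hg = +2.

(2,2'-bipyridine)difluoro(glycinato)niobium(V) (glycinato)dinitratomercurate(II)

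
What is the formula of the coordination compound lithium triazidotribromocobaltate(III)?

Li3[CoBr3(N3)3]

Ligands: 3 azido (N3, -1), 3 bromo (Br, -1). Ligand charge sum = -6.
With Co in oxidation state +3, the complex ion is [Co...]^3−.
Charge balance with lithium (+1) requires 1 complex ion per 3 lithium.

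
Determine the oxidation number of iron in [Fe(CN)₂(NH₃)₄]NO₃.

+3

1 nitrate outside the brackets (-1 each) → the complex ion is 1+.
Ligand charges: 2×CN = -2; 4×NH3 neutral; sum -2.
Fe + (-2) = 1+ ⇒ Fe is +3.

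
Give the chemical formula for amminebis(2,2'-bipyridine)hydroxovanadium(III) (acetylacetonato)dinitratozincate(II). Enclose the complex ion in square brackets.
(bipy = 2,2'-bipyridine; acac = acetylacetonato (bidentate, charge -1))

[V(bipy)2(NH3)(OH)][Zn(acac)(NO3)2]2

Cation [V…]: ligand charges -1, V(III) ⇒ ion charge 2+.
Anion [Zn…]: ligand charges -3, Zn(II) ⇒ ion charge 1−.
One 2+ cation requires 2 of the 1− anion.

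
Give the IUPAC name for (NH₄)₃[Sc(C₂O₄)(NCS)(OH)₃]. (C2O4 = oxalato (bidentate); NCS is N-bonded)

ammonium trihydroxoisothiocyanatooxalatoscandate(III)

The 3 ammonium counter-ions carry a total charge of +3, so each complex ion is 3−.
Ligand charges: 1×oxalato (-2 each), 1×isothiocyanato (-1 each), 3×hydroxo (-1 each); total -6. So Sc + (-6) = 3−, giving Sc = +3.
Ligands are named alphabetically: hydroxo before isothiocyanato before oxalato.
The complex ion is anionic, so scandium takes the -ate form scandate(III).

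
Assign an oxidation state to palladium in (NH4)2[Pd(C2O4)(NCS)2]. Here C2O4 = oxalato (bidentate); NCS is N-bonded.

+2

2 ammonium outside the brackets (+1 each) → the complex ion is 2−.
Ligand charges: 1×C2O4 = -2; 2×NCS = -2; sum -4.
Pd + (-4) = 2− ⇒ Pd is +2.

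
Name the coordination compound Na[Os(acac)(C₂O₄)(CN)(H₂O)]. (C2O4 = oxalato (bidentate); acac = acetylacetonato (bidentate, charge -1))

The 1 sodium counter-ion carries a total charge of +1, so each complex ion is 1−.
Ligand charges: 1×cyano (-1 each), 1×oxalato (-2 each), 1×aqua (neutral), 1×acetylacetonato (-1 each); total -4. So Os + (-4) = 1−, giving Os = +3.
The complex ion is anionic, so osmium takes the -ate form osmate(III).

sodium (acetylacetonato)aquacyanooxalatoosmate(III)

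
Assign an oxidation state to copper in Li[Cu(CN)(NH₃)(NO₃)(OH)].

+2

1 lithium outside the brackets (+1 each) → the complex ion is 1−.
Ligand charges: 1×CN = -1; 1×NO3 = -1; 1×NH3 neutral; 1×OH = -1; sum -3.
Cu + (-3) = 1− ⇒ Cu is +2.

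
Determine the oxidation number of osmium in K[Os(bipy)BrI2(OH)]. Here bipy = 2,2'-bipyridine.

1 potassium outside the brackets (+1 each) → the complex ion is 1−.
Ligand charges: 1×bipy neutral; 2×I = -2; 1×Br = -1; 1×OH = -1; sum -4.
Os + (-4) = 1− ⇒ Os is +3.

+3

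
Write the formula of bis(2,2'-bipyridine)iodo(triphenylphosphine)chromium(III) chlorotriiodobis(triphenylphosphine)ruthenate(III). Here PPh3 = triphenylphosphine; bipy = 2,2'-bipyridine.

Cation [Cr…]: ligand charges -1, Cr(III) ⇒ ion charge 2+.
Anion [Ru…]: ligand charges -4, Ru(III) ⇒ ion charge 1−.

[Cr(bipy)2I(PPh3)][RuClI3(PPh3)2]2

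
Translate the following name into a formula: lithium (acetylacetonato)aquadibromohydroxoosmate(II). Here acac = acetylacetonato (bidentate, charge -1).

Ligands: 1 hydroxo (OH, -1), 1 aqua (H2O, neutral), 1 acetylacetonato (acac, -1), 2 bromo (Br, -1). Ligand charge sum = -4.
Charge balance with lithium (+1) requires 1 complex ion per 2 lithium.

Li2[Os(acac)Br2(H2O)(OH)]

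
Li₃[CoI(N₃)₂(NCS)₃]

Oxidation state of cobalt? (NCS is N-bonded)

3 lithium outside the brackets (+1 each) → the complex ion is 3−.
Ligand charges: 3×NCS = -3; 1×I = -1; 2×N3 = -2; sum -6.
Co + (-6) = 3− ⇒ Co is +3.

+3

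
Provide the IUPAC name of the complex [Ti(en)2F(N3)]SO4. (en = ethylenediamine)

azidobis(ethylenediamine)fluorotitanium(IV) sulfate

The 1 sulfate counter-ion carries a total charge of -2, so each complex ion is 2+.
Ligand charges: 1×fluoro (-1 each), 2×ethylenediamine (neutral), 1×azido (-1 each); total -2. So Ti + (-2) = 2+, giving Ti = +4.
Ligands are named alphabetically: azido before ethylenediamine before fluoro.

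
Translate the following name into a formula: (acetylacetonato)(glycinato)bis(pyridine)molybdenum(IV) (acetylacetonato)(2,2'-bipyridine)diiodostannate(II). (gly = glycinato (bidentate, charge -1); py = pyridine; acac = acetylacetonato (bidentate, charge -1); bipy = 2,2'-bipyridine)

Cation [Mo…]: ligand charges -2, Mo(IV) ⇒ ion charge 2+.
Anion [Sn…]: ligand charges -3, Sn(II) ⇒ ion charge 1−.

[Mo(acac)(gly)(py)2][Sn(acac)(bipy)I2]2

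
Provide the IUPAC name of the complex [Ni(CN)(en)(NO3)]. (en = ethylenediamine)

There is no counter-ion, so the complex is neutral overall.
Ligand charges: 1×ethylenediamine (neutral), 1×cyano (-1 each), 1×nitrato (-1 each); total -2. So Ni + (-2) = 0, giving Ni = +2.
Ligands are named alphabetically: cyano before ethylenediamine before nitrato.

cyano(ethylenediamine)nitratonickel(II)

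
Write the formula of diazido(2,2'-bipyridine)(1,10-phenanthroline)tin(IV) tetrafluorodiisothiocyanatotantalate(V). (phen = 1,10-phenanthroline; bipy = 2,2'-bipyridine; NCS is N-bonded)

[Sn(bipy)(N3)2(phen)][TaF4(NCS)2]2

Cation [Sn…]: ligand charges -2, Sn(IV) ⇒ ion charge 2+.
Anion [Ta…]: ligand charges -6, Ta(V) ⇒ ion charge 1−.
One 2+ cation requires 2 of the 1− anion.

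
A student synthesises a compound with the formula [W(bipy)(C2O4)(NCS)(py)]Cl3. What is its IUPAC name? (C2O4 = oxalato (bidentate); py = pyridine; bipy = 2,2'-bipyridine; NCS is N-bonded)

The 3 chloride counter-ions carry a total charge of -3, so each complex ion is 3+.
Ligand charges: 1×oxalato (-2 each), 1×pyridine (neutral), 1×2,2'-bipyridine (neutral), 1×isothiocyanato (-1 each); total -3. So W + (-3) = 3+, giving W = +6.
Ligands are named alphabetically: bipyridine before isothiocyanato before oxalato before pyridine.

(2,2'-bipyridine)isothiocyanatooxalato(pyridine)tungsten(VI) chloride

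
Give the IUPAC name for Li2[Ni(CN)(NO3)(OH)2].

lithium cyanodihydroxonitratonickelate(II)

The 2 lithium counter-ions carry a total charge of +2, so each complex ion is 2−.
Ligand charges: 2×hydroxo (-1 each), 1×cyano (-1 each), 1×nitrato (-1 each); total -4. So Ni + (-4) = 2−, giving Ni = +2.
Ligands are named alphabetically: cyano before hydroxo before nitrato.
The complex ion is anionic, so nickel takes the -ate form nickelate(II).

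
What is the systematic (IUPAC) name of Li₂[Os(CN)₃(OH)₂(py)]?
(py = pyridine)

lithium tricyanodihydroxo(pyridine)osmate(III)

The 2 lithium counter-ions carry a total charge of +2, so each complex ion is 2−.
Ligand charges: 3×cyano (-1 each), 1×pyridine (neutral), 2×hydroxo (-1 each); total -5. So Os + (-5) = 2−, giving Os = +3.
Ligands are named alphabetically: cyano before hydroxo before pyridine.
The complex ion is anionic, so osmium takes the -ate form osmate(III).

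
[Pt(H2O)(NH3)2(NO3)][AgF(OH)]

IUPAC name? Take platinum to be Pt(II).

diammineaquanitratoplatinum(II) fluorohydroxoargentate(I)

Both ions are complex: the cation is named first with the plain metal name, the anion second with the -ate form; each ion's ligands are alphabetised independently.
Pt is given as +2; the cation's ligand charges sum to -1, so the complex cation is 1+.
A 1:1 salt means the anion carries the equal and opposite charge, 1−.
Anion: ligand charges sum to -2; for the ion to be 1−, Ag = +1.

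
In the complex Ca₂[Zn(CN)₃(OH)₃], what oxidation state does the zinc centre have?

2 calcium outside the brackets (+2 each) → the complex ion is 4−.
Ligand charges: 3×CN = -3; 3×OH = -3; sum -6.
Zn + (-6) = 4− ⇒ Zn is +2.

+2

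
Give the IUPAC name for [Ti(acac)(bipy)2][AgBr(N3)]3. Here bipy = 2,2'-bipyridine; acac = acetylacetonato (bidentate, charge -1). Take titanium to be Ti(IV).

Ti is given as +4; the cation's ligand charges sum to -1, so the complex cation is 3+.
With 3 anions per cation, each anion must be 3/3 = 1−.
Anion: ligand charges sum to -2; for the ion to be 1−, Ag = +1.

(acetylacetonato)bis(2,2'-bipyridine)titanium(IV) azidobromoargentate(I)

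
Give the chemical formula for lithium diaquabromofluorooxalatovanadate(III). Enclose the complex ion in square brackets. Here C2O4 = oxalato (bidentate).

Li[VBr(C2O4)F(H2O)2]

Ligands: 1 bromo (Br, -1), 1 oxalato (C2O4, -2), 2 aqua (H2O, neutral), 1 fluoro (F, -1). Ligand charge sum = -4.
Charge balance with lithium (+1) requires 1 complex ion per 1 lithium.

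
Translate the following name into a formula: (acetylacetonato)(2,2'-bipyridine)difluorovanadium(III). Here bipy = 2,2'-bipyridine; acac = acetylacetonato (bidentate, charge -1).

Ligands: 1 2,2'-bipyridine (bipy, neutral), 2 fluoro (F, -1), 1 acetylacetonato (acac, -1). Ligand charge sum = -3.
With V in oxidation state +3, the complex ion is [V...].

[V(acac)(bipy)F2]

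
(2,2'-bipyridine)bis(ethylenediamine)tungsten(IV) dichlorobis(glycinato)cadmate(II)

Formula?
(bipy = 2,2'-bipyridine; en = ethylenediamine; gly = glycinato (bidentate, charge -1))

[W(bipy)(en)2][CdCl2(gly)2]2

Cation [W…]: ligand charges 0, W(IV) ⇒ ion charge 4+.
Anion [Cd…]: ligand charges -4, Cd(II) ⇒ ion charge 2−.
One 4+ cation requires 2 of the 2− anion.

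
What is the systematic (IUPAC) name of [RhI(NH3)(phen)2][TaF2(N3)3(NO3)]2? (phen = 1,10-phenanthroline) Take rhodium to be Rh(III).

Both ions are complex: the cation is named first with the plain metal name, the anion second with the -ate form; each ion's ligands are alphabetised independently.
Rh is given as +3; the cation's ligand charges sum to -1, so the complex cation is 2+.
With 2 anions per cation, each anion must be 2/2 = 1−.
Anion: ligand charges sum to -6; for the ion to be 1−, Ta = +5.

ammineiodobis(1,10-phenanthroline)rhodium(III) triazidodifluoronitratotantalate(V)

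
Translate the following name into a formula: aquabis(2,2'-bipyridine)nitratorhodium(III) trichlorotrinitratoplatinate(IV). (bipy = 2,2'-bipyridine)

Cation [Rh…]: ligand charges -1, Rh(III) ⇒ ion charge 2+.
Anion [Pt…]: ligand charges -6, Pt(IV) ⇒ ion charge 2−.

[Rh(bipy)2(H2O)(NO3)][PtCl3(NO3)3]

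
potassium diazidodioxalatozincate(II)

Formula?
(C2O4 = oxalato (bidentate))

Ligands: 2 oxalato (C2O4, -2), 2 azido (N3, -1). Ligand charge sum = -6.
Charge balance with potassium (+1) requires 1 complex ion per 4 potassium.

K4[Zn(C2O4)2(N3)2]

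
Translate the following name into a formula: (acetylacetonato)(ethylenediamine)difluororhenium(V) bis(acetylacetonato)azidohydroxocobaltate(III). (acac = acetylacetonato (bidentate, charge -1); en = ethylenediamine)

Cation [Re…]: ligand charges -3, Re(V) ⇒ ion charge 2+.
Anion [Co…]: ligand charges -4, Co(III) ⇒ ion charge 1−.
One 2+ cation requires 2 of the 1− anion.

[Re(acac)(en)F2][Co(acac)2(N3)(OH)]2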